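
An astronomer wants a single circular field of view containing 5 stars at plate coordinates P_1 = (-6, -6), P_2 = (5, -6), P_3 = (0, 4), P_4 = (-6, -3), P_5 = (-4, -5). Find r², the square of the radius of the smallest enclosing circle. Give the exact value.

By Welzl's lemma the MEC is supported by two points (diametrically opposite) or three points (on a circumcircle).
The minimum enclosing circle is determined by three boundary points: P_1, P_2, P_3.
Their circumcentre is (-0.5, -2.5) with r² = 42.5.
The farthest remaining point P_4 is at distance² 30.5 ≤ 42.5.

42.5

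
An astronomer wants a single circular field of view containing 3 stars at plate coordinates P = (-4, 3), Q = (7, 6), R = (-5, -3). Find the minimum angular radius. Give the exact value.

Side lengths²: PQ² = 130, PR² = 37, QR² = 225.
Since QR² = 225 ≥ 130 + 37 = 167, the angle opposite QR is not acute, so the smallest enclosing circle has QR as diameter.
Centre = midpoint of QR = (1, 1.5), r² = 225/4 = 56.25.
r = √(56.25) = 7.5.

7.5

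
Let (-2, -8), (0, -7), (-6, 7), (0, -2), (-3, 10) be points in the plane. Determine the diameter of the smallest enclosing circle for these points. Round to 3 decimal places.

18.028

A smallest enclosing disk is always determined by at most three of the input points on its boundary.
The farthest pair is (-2, -8)–(-3, 10) with squared distance 325. The circle on this segment as diameter has centre (-2.5, 1) and r² = 325/4 = 81.25.
Check (0, -7): distance² to centre = 70.25 ≤ 81.25, so it lies inside.
All remaining points lie in this disk, and no smaller disk contains both endpoints, so this is the minimum enclosing circle.
Diameter = 2r = 2√(81.25) ≈ 18.028.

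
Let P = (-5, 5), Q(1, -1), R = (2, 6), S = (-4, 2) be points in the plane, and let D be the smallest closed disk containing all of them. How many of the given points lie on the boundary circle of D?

3

The minimum enclosing circle is determined by three boundary points: P, Q, R.
Their circumcentre is (-1.125, 2.875) with r² = 19.53125.
The farthest remaining point S is at distance² 9.03125 ≤ 19.53125.
The points at distance exactly r from the centre are P, Q, R — 3 points.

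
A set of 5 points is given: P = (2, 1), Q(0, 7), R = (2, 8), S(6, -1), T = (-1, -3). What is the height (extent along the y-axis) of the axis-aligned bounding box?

max y = 8, min y = -3, so height = 11.

11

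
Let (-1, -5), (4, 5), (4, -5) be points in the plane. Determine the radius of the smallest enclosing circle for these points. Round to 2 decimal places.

Call the three points A, B, C in the order given.
Side lengths²: AB² = 125, AC² = 25, BC² = 100.
Since AB² = 125 ≥ 100 + 25 = 125, the angle opposite AB is not acute, so the smallest enclosing circle has AB as diameter.
Centre = midpoint of AB = (1.5, 0), r² = 125/4 = 31.25.
r = √(31.25) ≈ 5.59.

5.59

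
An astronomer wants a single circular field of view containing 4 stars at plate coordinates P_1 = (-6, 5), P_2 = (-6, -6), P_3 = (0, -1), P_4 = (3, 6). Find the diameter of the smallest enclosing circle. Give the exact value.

15

The minimum enclosing circle of a finite set is fixed by two of the points (as a diameter) or three (as a circumcircle).
The farthest pair is P_2–P_4 with squared distance 225. The circle on this segment as diameter has centre (-1.5, 0) and r² = 225/4 = 56.25.
Check P_1: distance² to centre = 45.25 ≤ 56.25, so it lies inside.
All remaining points lie in this disk, and no smaller disk contains both endpoints, so this is the minimum enclosing circle.
Diameter = 2r = 2√(56.25) = 15.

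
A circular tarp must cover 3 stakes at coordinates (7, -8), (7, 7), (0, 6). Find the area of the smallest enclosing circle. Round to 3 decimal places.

Call the three points A, B, C in the order given.
Side lengths²: AB² = 225, AC² = 245, BC² = 50.
Since AC² = 245 < 225 + 50 = 275, the triangle is acute, so the smallest enclosing circle is the circumcircle.
Circumcentre = (4.5, -0.5), r² = 62.5.
Area = π·r² = π·62.5 ≈ 196.350.

196.350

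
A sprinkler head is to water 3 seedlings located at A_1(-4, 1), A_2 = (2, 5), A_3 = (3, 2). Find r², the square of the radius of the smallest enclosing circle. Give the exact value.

Side lengths²: A_1A_2² = 52, A_1A_3² = 50, A_2A_3² = 10.
Since A_1A_2² = 52 < 50 + 10 = 60, the triangle is acute, so the smallest enclosing circle is the circumcircle.
Circumcentre = (-7/11, 27/11), r² = 1625/121.

1625/121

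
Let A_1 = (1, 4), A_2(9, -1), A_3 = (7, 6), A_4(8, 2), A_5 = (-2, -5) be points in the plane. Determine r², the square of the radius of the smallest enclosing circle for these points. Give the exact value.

By Welzl's lemma the MEC is supported by two points (diametrically opposite) or three points (on a circumcircle).
The farthest pair is A_3–A_5 with squared distance 202. The circle on this segment as diameter has centre (2.5, 0.5) and r² = 202/4 = 50.5.
Check A_1: distance² to centre = 14.5 ≤ 50.5, so it lies inside.
All remaining points lie in this disk, and no smaller disk contains both endpoints, so this is the minimum enclosing circle.

50.5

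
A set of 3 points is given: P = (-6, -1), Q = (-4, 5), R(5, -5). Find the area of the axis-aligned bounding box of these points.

110

x ranges over [-6, 5], width 11.
y ranges over [-5, 5], height 10.
Area = 11 × 10 = 110.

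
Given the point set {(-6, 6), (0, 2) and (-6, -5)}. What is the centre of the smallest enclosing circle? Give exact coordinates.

(-16/3, 0.5)

Call the three points A, B, C in the order given.
Side lengths²: AB² = 52, AC² = 121, BC² = 85.
Since AC² = 121 < 85 + 52 = 137, the triangle is acute, so the smallest enclosing circle is the circumcircle.
Circumcentre = (-16/3, 0.5), r² = 1105/36.
Centre = (-16/3, 0.5).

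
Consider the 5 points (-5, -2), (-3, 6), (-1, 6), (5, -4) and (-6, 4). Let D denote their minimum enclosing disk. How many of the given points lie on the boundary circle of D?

A smallest enclosing disk is always determined by at most three of the input points on its boundary.
The farthest pair is (5, -4)–(-6, 4) with squared distance 185. The circle on this segment as diameter has centre (-0.5, 0) and r² = 185/4 = 46.25.
Check (-5, -2): distance² to centre = 24.25 ≤ 46.25, so it lies inside.
All remaining points lie in this disk, and no smaller disk contains both endpoints, so this is the minimum enclosing circle.
The points at distance exactly r from the centre are (5, -4), (-6, 4) — 2 points.

2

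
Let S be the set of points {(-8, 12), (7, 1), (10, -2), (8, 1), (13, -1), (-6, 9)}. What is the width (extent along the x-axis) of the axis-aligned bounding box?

21

max x = 13, min x = -8, so width = 21.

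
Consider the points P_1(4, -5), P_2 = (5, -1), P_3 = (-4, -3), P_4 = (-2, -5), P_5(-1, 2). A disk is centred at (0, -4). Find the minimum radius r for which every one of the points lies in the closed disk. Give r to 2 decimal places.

6.08

The required radius is the distance from (0, -4) to the farthest point.
Squared distances: 17, 34, 17, 5, 37.
Maximum is 37, attained at P_5.
r = √37 ≈ 6.08.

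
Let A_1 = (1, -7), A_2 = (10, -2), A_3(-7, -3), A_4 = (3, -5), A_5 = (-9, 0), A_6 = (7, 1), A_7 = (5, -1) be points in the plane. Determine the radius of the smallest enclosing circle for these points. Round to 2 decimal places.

9.55

The minimum enclosing circle of a finite set is fixed by two of the points (as a diameter) or three (as a circumcircle).
The farthest pair is A_2–A_5 with squared distance 365. The circle on this segment as diameter has centre (0.5, -1) and r² = 365/4 = 91.25.
Check A_1: distance² to centre = 36.25 ≤ 91.25, so it lies inside.
All remaining points lie in this disk, and no smaller disk contains both endpoints, so this is the minimum enclosing circle.
r = √(91.25) ≈ 9.55.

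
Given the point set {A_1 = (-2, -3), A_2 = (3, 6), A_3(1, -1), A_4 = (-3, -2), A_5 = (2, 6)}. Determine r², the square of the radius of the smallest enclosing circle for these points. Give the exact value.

By Welzl's lemma the MEC is supported by two points (diametrically opposite) or three points (on a circumcircle).
The farthest pair is A_1–A_2 with squared distance 106. The circle on this segment as diameter has centre (0.5, 1.5) and r² = 106/4 = 26.5.
Check A_3: distance² to centre = 6.5 ≤ 26.5, so it lies inside.
All remaining points lie in this disk, and no smaller disk contains both endpoints, so this is the minimum enclosing circle.

26.5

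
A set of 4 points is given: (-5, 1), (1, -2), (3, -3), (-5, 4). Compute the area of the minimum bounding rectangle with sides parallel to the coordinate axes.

x ranges over [-5, 3], width 8.
y ranges over [-3, 4], height 7.
Area = 8 × 7 = 56.

56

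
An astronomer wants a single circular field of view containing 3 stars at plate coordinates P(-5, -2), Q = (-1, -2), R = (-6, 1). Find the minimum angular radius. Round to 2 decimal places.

Side lengths²: PQ² = 16, PR² = 10, QR² = 34.
Since QR² = 34 ≥ 16 + 10 = 26, the angle opposite QR is not acute, so the smallest enclosing circle has QR as diameter.
Centre = midpoint of QR = (-3.5, -0.5), r² = 34/4 = 8.5.
r = √(8.5) ≈ 2.92.

2.92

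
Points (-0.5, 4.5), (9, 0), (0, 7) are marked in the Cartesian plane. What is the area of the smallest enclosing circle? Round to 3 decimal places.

102.102

Call the three points A, B, C in the order given.
Side lengths²: AB² = 110.5, AC² = 6.5, BC² = 130.
Since BC² = 130 ≥ 110.5 + 6.5 = 117, the angle opposite BC is not acute, so the smallest enclosing circle has BC as diameter.
Centre = midpoint of BC = (4.5, 3.5), r² = 130/4 = 32.5.
Area = π·r² = π·32.5 ≈ 102.102.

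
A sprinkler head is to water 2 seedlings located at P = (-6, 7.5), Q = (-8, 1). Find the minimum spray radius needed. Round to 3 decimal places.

3.400

The smallest circle enclosing two points has them as diameter endpoints.
Centre = midpoint = (-7, 4.25); r² = |PQ|²/4 = 46.25/4 = 11.5625.
r = √(11.5625) ≈ 3.400.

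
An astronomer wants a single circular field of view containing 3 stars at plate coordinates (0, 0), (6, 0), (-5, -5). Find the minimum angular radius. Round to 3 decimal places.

Call the three points A, B, C in the order given.
Side lengths²: AB² = 36, AC² = 50, BC² = 146.
Since BC² = 146 ≥ 50 + 36 = 86, the angle opposite BC is not acute, so the smallest enclosing circle has BC as diameter.
Centre = midpoint of BC = (0.5, -2.5), r² = 146/4 = 36.5.
r = √(36.5) ≈ 6.042.

6.042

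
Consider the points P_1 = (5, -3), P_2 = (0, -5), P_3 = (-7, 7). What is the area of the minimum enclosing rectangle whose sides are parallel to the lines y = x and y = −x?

In coordinates u = x + y, v = x − y the rectangle is axis-aligned; the map (x,y)→(u,v) scales areas by 2.
u-values: 2, -5, 0; range = 2 − (-5) = 7.
v-values: 8, 5, -14; range = 8 − (-14) = 22.
Area = (7 × 22) / 2 = 77.

77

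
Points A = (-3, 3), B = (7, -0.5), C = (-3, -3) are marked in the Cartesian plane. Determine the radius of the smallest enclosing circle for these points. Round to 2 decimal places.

Side lengths²: AB² = 112.25, AC² = 36, BC² = 106.25.
Since AB² = 112.25 < 106.25 + 36 = 142.25, the triangle is acute, so the smallest enclosing circle is the circumcircle.
Circumcentre = (1.5625, 0), r² = 29.81640625.
r = √(29.81640625) ≈ 5.46.

5.46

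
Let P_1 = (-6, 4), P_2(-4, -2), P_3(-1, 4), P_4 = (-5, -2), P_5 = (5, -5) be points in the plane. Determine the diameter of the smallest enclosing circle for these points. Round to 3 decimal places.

14.213

The minimum enclosing circle of a finite set is fixed by two of the points (as a diameter) or three (as a circumcircle).
The farthest pair is P_1–P_5 with squared distance 202. The circle on this segment as diameter has centre (-0.5, -0.5) and r² = 202/4 = 50.5.
Check P_2: distance² to centre = 14.5 ≤ 50.5, so it lies inside.
All remaining points lie in this disk, and no smaller disk contains both endpoints, so this is the minimum enclosing circle.
Diameter = 2r = 2√(50.5) ≈ 14.213.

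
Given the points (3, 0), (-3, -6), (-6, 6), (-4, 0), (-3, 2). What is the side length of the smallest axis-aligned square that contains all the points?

The bounding box has width 9 and height 12.
An axis-aligned square enclosing the set must have side ≥ max(width, height).
So the minimum side is max(9, 12) = 12.

12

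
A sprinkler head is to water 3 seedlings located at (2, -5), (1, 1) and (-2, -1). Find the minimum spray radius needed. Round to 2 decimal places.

3.10

Call the three points A, B, C in the order given.
Side lengths²: AB² = 37, AC² = 32, BC² = 13.
Since AB² = 37 < 32 + 13 = 45, the triangle is acute, so the smallest enclosing circle is the circumcircle.
Circumcentre = (0.9, -2.1), r² = 9.62.
r = √(9.62) ≈ 3.10.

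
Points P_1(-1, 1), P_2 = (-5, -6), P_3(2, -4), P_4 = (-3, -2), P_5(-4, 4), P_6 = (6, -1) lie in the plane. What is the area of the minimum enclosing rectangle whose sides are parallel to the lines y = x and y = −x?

120

In coordinates u = x + y, v = x − y the rectangle is axis-aligned; the map (x,y)→(u,v) scales areas by 2.
u-values: 0, -11, -2, -5, 0, 5; range = 5 − (-11) = 16.
v-values: -2, 1, 6, -1, -8, 7; range = 7 − (-8) = 15.
Area = (16 × 15) / 2 = 120.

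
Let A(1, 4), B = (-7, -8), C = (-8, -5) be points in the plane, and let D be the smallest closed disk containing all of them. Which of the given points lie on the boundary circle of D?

Side lengths²: AB² = 208, AC² = 162, BC² = 10.
Since AB² = 208 ≥ 162 + 10 = 172, the angle opposite AB is not acute, so the smallest enclosing circle has AB as diameter.
Centre = midpoint of AB = (-3, -2), r² = 208/4 = 52.
The points at distance exactly r from the centre are A, B — 2 points.

A, B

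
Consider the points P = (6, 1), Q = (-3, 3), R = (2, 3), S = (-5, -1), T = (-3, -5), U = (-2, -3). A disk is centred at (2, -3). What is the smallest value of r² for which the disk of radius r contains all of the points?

The required radius is the distance from (2, -3) to the farthest point.
Squared distances: 32, 61, 36, 53, 29, 16.
Maximum is 61, attained at Q.

61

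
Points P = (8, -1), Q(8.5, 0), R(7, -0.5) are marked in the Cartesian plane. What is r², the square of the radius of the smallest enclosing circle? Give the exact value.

Side lengths²: PQ² = 1.25, PR² = 1.25, QR² = 2.5.
Since QR² = 2.5 ≥ 1.25 + 1.25 = 2.5, the angle opposite QR is not acute, so the smallest enclosing circle has QR as diameter.
Centre = midpoint of QR = (7.75, -0.25), r² = 2.5/4 = 0.625.

0.625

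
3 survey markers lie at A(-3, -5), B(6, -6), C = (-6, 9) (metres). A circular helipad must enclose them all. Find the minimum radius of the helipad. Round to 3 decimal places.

9.605

Side lengths²: AB² = 82, AC² = 205, BC² = 369.
Since BC² = 369 ≥ 205 + 82 = 287, the angle opposite BC is not acute, so the smallest enclosing circle has BC as diameter.
Centre = midpoint of BC = (0, 1.5), r² = 369/4 = 92.25.
r = √(92.25) ≈ 9.605.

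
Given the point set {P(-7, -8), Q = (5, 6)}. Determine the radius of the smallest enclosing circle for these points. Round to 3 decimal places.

9.220

The smallest circle enclosing two points has them as diameter endpoints.
Centre = midpoint = (-1, -1); r² = |PQ|²/4 = 340/4 = 85.
r = √85 ≈ 9.220.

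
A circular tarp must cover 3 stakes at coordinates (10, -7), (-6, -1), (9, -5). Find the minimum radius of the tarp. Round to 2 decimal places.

8.54

Call the three points A, B, C in the order given.
Side lengths²: AB² = 292, AC² = 5, BC² = 241.
Since AB² = 292 ≥ 241 + 5 = 246, the angle opposite AB is not acute, so the smallest enclosing circle has AB as diameter.
Centre = midpoint of AB = (2, -4), r² = 292/4 = 73.
r = √73 ≈ 8.54.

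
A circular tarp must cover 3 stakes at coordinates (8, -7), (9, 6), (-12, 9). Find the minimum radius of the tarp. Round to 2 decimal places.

12.81

Call the three points A, B, C in the order given.
Side lengths²: AB² = 170, AC² = 656, BC² = 450.
Since AC² = 656 ≥ 450 + 170 = 620, the angle opposite AC is not acute, so the smallest enclosing circle has AC as diameter.
Centre = midpoint of AC = (-2, 1), r² = 656/4 = 164.
r = √164 ≈ 12.81.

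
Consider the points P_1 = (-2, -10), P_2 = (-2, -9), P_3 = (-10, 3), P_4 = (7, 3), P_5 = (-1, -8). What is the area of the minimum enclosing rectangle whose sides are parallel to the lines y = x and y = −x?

231

In coordinates u = x + y, v = x − y the rectangle is axis-aligned; the map (x,y)→(u,v) scales areas by 2.
u-values: -12, -11, -7, 10, -9; range = 10 − (-12) = 22.
v-values: 8, 7, -13, 4, 7; range = 8 − (-13) = 21.
Area = (22 × 21) / 2 = 231.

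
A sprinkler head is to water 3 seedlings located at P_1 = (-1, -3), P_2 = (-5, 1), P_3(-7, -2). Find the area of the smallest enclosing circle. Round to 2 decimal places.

Side lengths²: P_1P_2² = 32, P_1P_3² = 37, P_2P_3² = 13.
Since P_1P_3² = 37 < 32 + 13 = 45, the triangle is acute, so the smallest enclosing circle is the circumcircle.
Circumcentre = (-3.9, -1.9), r² = 9.62.
Area = π·r² = π·9.62 ≈ 30.22.

30.22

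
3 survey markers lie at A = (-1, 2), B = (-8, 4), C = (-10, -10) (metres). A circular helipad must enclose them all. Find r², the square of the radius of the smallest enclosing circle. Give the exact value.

33125/578

Side lengths²: AB² = 53, AC² = 225, BC² = 200.
Since AC² = 225 < 200 + 53 = 253, the triangle is acute, so the smallest enclosing circle is the circumcircle.
Circumcentre = (-215/34, -115/34), r² = 33125/578.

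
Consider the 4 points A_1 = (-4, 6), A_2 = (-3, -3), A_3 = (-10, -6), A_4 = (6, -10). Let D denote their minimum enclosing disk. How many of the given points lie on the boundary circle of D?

3

A smallest enclosing disk is always determined by at most three of the input points on its boundary.
The minimum enclosing circle is determined by three boundary points: A_1, A_3, A_4.
Their circumcentre is (-7/9, -28/9) with r² = 7565/81.
The farthest remaining point A_2 is at distance² 401/81 ≤ 7565/81.
The points at distance exactly r from the centre are A_1, A_3, A_4 — 3 points.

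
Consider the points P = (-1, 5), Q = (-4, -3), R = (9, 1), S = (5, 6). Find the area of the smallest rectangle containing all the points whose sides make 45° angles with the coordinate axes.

126

In coordinates u = x + y, v = x − y the rectangle is axis-aligned; the map (x,y)→(u,v) scales areas by 2.
u-values: 4, -7, 10, 11; range = 11 − (-7) = 18.
v-values: -6, -1, 8, -1; range = 8 − (-6) = 14.
Area = (18 × 14) / 2 = 126.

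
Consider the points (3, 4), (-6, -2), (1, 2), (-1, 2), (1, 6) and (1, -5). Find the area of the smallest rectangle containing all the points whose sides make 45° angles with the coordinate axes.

82.5

In coordinates u = x + y, v = x − y the rectangle is axis-aligned; the map (x,y)→(u,v) scales areas by 2.
u-values: 7, -8, 3, 1, 7, -4; range = 7 − (-8) = 15.
v-values: -1, -4, -1, -3, -5, 6; range = 6 − (-5) = 11.
Area = (15 × 11) / 2 = 82.5.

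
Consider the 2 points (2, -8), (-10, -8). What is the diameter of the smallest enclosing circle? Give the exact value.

12

The smallest circle enclosing two points has them as diameter endpoints.
Centre = midpoint = (-4, -8); r² = |(2, -8)−(-10, -8)|²/4 = 144/4 = 36.
Diameter = 2r = 2√36 = 12.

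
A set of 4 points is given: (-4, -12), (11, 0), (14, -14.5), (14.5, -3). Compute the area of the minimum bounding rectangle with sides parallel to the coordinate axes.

x ranges over [-4, 14.5], width 18.5.
y ranges over [-14.5, 0], height 14.5.
Area = 18.5 × 14.5 = 268.25.

268.25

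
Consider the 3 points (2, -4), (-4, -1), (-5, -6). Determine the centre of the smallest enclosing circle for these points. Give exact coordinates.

(-39/22, -89/22)

Call the three points A, B, C in the order given.
Side lengths²: AB² = 45, AC² = 53, BC² = 26.
Since AC² = 53 < 45 + 26 = 71, the triangle is acute, so the smallest enclosing circle is the circumcircle.
Circumcentre = (-39/22, -89/22), r² = 3445/242.
Centre = (-39/22, -89/22).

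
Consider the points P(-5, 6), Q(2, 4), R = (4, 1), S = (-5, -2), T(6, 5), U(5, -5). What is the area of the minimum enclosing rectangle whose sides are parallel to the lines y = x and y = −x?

In coordinates u = x + y, v = x − y the rectangle is axis-aligned; the map (x,y)→(u,v) scales areas by 2.
u-values: 1, 6, 5, -7, 11, 0; range = 11 − (-7) = 18.
v-values: -11, -2, 3, -3, 1, 10; range = 10 − (-11) = 21.
Area = (18 × 21) / 2 = 189.

189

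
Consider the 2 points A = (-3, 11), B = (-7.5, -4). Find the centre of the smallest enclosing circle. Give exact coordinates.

(-5.25, 3.5)

The smallest circle enclosing two points has them as diameter endpoints.
Centre = midpoint = (-5.25, 3.5); r² = |AB|²/4 = 245.25/4 = 61.3125.
Centre = (-5.25, 3.5).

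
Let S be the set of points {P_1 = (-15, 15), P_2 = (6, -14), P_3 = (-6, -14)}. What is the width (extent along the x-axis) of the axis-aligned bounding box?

21

max x = 6, min x = -15, so width = 21.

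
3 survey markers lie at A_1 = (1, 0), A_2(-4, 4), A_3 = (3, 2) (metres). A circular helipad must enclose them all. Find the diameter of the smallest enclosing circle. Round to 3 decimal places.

Side lengths²: A_1A_2² = 41, A_1A_3² = 8, A_2A_3² = 53.
Since A_2A_3² = 53 ≥ 41 + 8 = 49, the angle opposite A_2A_3 is not acute, so the smallest enclosing circle has A_2A_3 as diameter.
Centre = midpoint of A_2A_3 = (-0.5, 3), r² = 53/4 = 13.25.
Diameter = 2r = 2√(13.25) ≈ 7.280.

7.280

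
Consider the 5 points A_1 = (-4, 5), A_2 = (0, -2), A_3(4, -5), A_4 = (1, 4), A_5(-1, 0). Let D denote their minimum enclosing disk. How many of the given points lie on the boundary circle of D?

A smallest enclosing disk is always determined by at most three of the input points on its boundary.
The farthest pair is A_1–A_3 with squared distance 164. The circle on this segment as diameter has centre (0, 0) and r² = 164/4 = 41.
Check A_2: distance² to centre = 4 ≤ 41, so it lies inside.
All remaining points lie in this disk, and no smaller disk contains both endpoints, so this is the minimum enclosing circle.
The points at distance exactly r from the centre are A_1, A_3 — 2 points.

2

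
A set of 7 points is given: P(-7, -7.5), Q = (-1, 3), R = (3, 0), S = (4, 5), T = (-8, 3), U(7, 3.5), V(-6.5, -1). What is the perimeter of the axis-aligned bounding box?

Width = max x − min x = 7 − (-8) = 15.
Height = max y − min y = 5 − (-7.5) = 12.5.
Perimeter = 2(15 + 12.5) = 55.

55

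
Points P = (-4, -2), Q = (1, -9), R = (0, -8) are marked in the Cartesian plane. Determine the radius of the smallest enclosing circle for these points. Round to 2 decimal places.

Side lengths²: PQ² = 74, PR² = 52, QR² = 2.
Since PQ² = 74 ≥ 52 + 2 = 54, the angle opposite PQ is not acute, so the smallest enclosing circle has PQ as diameter.
Centre = midpoint of PQ = (-1.5, -5.5), r² = 74/4 = 18.5.
r = √(18.5) ≈ 4.30.

4.30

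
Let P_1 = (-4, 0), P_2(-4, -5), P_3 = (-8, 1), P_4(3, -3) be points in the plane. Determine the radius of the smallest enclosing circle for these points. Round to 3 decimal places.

5.852

A smallest enclosing disk is always determined by at most three of the input points on its boundary.
The farthest pair is P_3–P_4 with squared distance 137. The circle on this segment as diameter has centre (-2.5, -1) and r² = 137/4 = 34.25.
Check P_1: distance² to centre = 3.25 ≤ 34.25, so it lies inside.
All remaining points lie in this disk, and no smaller disk contains both endpoints, so this is the minimum enclosing circle.
r = √(34.25) ≈ 5.852.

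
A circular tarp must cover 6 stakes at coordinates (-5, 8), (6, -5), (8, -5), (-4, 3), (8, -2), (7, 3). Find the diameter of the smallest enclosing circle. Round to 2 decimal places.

18.38

A smallest enclosing disk is always determined by at most three of the input points on its boundary.
The farthest pair is (-5, 8)–(8, -5) with squared distance 338. The circle on this segment as diameter has centre (1.5, 1.5) and r² = 338/4 = 84.5.
Check (6, -5): distance² to centre = 62.5 ≤ 84.5, so it lies inside.
All remaining points lie in this disk, and no smaller disk contains both endpoints, so this is the minimum enclosing circle.
Diameter = 2r = 2√(84.5) ≈ 18.38.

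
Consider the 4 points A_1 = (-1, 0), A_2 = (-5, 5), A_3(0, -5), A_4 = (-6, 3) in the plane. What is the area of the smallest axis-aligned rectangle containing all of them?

60

x ranges over [-6, 0], width 6.
y ranges over [-5, 5], height 10.
Area = 6 × 10 = 60.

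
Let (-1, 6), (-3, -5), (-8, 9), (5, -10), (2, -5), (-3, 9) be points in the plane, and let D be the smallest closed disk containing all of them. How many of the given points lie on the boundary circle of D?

The farthest pair is (-8, 9)–(5, -10) with squared distance 530. The circle on this segment as diameter has centre (-1.5, -0.5) and r² = 530/4 = 132.5.
Check (-1, 6): distance² to centre = 42.5 ≤ 132.5, so it lies inside.
All remaining points lie in this disk, and no smaller disk contains both endpoints, so this is the minimum enclosing circle.
The points at distance exactly r from the centre are (-8, 9), (5, -10) — 2 points.

2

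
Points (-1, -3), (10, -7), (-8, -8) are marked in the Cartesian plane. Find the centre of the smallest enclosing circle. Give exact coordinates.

Call the three points A, B, C in the order given.
Side lengths²: AB² = 137, AC² = 74, BC² = 325.
Since BC² = 325 ≥ 137 + 74 = 211, the angle opposite BC is not acute, so the smallest enclosing circle has BC as diameter.
Centre = midpoint of BC = (1, -7.5), r² = 325/4 = 81.25.
Centre = (1, -7.5).

(1, -7.5)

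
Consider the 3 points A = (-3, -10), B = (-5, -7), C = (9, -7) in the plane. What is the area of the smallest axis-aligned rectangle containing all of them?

x ranges over [-5, 9], width 14.
y ranges over [-10, -7], height 3.
Area = 14 × 3 = 42.

42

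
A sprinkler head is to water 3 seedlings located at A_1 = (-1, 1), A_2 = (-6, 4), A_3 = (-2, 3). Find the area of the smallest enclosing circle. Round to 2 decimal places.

Side lengths²: A_1A_2² = 34, A_1A_3² = 5, A_2A_3² = 17.
Since A_1A_2² = 34 ≥ 17 + 5 = 22, the angle opposite A_1A_2 is not acute, so the smallest enclosing circle has A_1A_2 as diameter.
Centre = midpoint of A_1A_2 = (-3.5, 2.5), r² = 34/4 = 8.5.
Area = π·r² = π·8.5 ≈ 26.70.

26.70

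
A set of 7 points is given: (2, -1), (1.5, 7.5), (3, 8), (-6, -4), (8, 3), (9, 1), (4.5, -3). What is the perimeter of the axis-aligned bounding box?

Width = max x − min x = 9 − (-6) = 15.
Height = max y − min y = 8 − (-4) = 12.
Perimeter = 2(15 + 12) = 54.

54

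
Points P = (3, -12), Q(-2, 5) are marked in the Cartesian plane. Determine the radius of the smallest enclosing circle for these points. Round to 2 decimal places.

8.86

The smallest circle enclosing two points has them as diameter endpoints.
Centre = midpoint = (0.5, -3.5); r² = |PQ|²/4 = 314/4 = 78.5.
r = √(78.5) ≈ 8.86.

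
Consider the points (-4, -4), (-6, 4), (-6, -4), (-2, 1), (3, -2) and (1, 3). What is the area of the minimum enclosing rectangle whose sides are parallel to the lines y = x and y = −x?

In coordinates u = x + y, v = x − y the rectangle is axis-aligned; the map (x,y)→(u,v) scales areas by 2.
u-values: -8, -2, -10, -1, 1, 4; range = 4 − (-10) = 14.
v-values: 0, -10, -2, -3, 5, -2; range = 5 − (-10) = 15.
Area = (14 × 15) / 2 = 105.

105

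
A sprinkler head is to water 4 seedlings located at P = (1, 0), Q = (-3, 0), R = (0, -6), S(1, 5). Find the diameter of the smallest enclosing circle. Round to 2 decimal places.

11.05

The minimum enclosing circle of a finite set is fixed by two of the points (as a diameter) or three (as a circumcircle).
The farthest pair is R–S with squared distance 122. The circle on this segment as diameter has centre (0.5, -0.5) and r² = 122/4 = 30.5.
Check P: distance² to centre = 0.5 ≤ 30.5, so it lies inside.
All remaining points lie in this disk, and no smaller disk contains both endpoints, so this is the minimum enclosing circle.
Diameter = 2r = 2√(30.5) ≈ 11.05.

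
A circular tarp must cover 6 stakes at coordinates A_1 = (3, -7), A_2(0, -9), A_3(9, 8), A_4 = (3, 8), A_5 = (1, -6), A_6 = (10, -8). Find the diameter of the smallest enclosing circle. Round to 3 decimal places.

By Welzl's lemma the MEC is supported by two points (diametrically opposite) or three points (on a circumcircle).
The farthest pair is A_2–A_3 with squared distance 370. The circle on this segment as diameter has centre (4.5, -0.5) and r² = 370/4 = 92.5.
Check A_1: distance² to centre = 44.5 ≤ 92.5, so it lies inside.
All remaining points lie in this disk, and no smaller disk contains both endpoints, so this is the minimum enclosing circle.
Diameter = 2r = 2√(92.5) ≈ 19.235.

19.235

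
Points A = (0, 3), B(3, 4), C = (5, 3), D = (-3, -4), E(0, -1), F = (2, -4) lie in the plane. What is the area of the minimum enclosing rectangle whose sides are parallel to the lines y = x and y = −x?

In coordinates u = x + y, v = x − y the rectangle is axis-aligned; the map (x,y)→(u,v) scales areas by 2.
u-values: 3, 7, 8, -7, -1, -2; range = 8 − (-7) = 15.
v-values: -3, -1, 2, 1, 1, 6; range = 6 − (-3) = 9.
Area = (15 × 9) / 2 = 67.5.

67.5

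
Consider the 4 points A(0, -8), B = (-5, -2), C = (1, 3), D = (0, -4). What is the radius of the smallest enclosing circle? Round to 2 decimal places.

5.52

The farthest pair is A–C with squared distance 122. The circle on this segment as diameter has centre (0.5, -2.5) and r² = 122/4 = 30.5.
Check B: distance² to centre = 30.5 ≤ 30.5, so it lies inside.
All remaining points lie in this disk, and no smaller disk contains both endpoints, so this is the minimum enclosing circle.
r = √(30.5) ≈ 5.52.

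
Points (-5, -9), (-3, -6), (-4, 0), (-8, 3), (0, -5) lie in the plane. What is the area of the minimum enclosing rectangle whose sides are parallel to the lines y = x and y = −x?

80

In coordinates u = x + y, v = x − y the rectangle is axis-aligned; the map (x,y)→(u,v) scales areas by 2.
u-values: -14, -9, -4, -5, -5; range = -4 − (-14) = 10.
v-values: 4, 3, -4, -11, 5; range = 5 − (-11) = 16.
Area = (10 × 16) / 2 = 80.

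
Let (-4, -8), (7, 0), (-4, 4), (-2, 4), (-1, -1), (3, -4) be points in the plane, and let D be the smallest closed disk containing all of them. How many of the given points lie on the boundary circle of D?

The minimum enclosing circle is determined by three boundary points: (-4, -8), (7, 0), (-4, 4).
Their circumcentre is (1/22, -2) with r² = 25345/484.
The farthest remaining point (-2, 4) is at distance² 19449/484 ≤ 25345/484.
The points at distance exactly r from the centre are (-4, -8), (7, 0), (-4, 4) — 3 points.

3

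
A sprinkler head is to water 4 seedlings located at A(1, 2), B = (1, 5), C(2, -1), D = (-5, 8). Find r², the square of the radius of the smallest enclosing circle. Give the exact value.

32.5

By Welzl's lemma the MEC is supported by two points (diametrically opposite) or three points (on a circumcircle).
The farthest pair is C–D with squared distance 130. The circle on this segment as diameter has centre (-1.5, 3.5) and r² = 130/4 = 32.5.
Check A: distance² to centre = 8.5 ≤ 32.5, so it lies inside.
All remaining points lie in this disk, and no smaller disk contains both endpoints, so this is the minimum enclosing circle.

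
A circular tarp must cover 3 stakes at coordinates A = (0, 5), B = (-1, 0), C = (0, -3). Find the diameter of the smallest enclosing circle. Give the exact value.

Side lengths²: AB² = 26, AC² = 64, BC² = 10.
Since AC² = 64 ≥ 26 + 10 = 36, the angle opposite AC is not acute, so the smallest enclosing circle has AC as diameter.
Centre = midpoint of AC = (0, 1), r² = 64/4 = 16.
Diameter = 2r = 2√16 = 8.

8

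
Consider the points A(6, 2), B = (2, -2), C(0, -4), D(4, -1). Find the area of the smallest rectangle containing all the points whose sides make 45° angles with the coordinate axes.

6

In coordinates u = x + y, v = x − y the rectangle is axis-aligned; the map (x,y)→(u,v) scales areas by 2.
u-values: 8, 0, -4, 3; range = 8 − (-4) = 12.
v-values: 4, 4, 4, 5; range = 5 − 4 = 1.
Area = (12 × 1) / 2 = 6.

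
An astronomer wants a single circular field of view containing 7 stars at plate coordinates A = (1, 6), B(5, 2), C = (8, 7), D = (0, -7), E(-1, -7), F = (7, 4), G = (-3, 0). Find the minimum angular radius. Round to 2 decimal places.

A smallest enclosing disk is always determined by at most three of the input points on its boundary.
The farthest pair is C–E with squared distance 277. The circle on this segment as diameter has centre (3.5, 0) and r² = 277/4 = 69.25.
Check A: distance² to centre = 42.25 ≤ 69.25, so it lies inside.
All remaining points lie in this disk, and no smaller disk contains both endpoints, so this is the minimum enclosing circle.
r = √(69.25) ≈ 8.32.

8.32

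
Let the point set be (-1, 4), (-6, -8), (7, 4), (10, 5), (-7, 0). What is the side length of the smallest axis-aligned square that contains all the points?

17

The bounding box has width 17 and height 13.
An axis-aligned square enclosing the set must have side ≥ max(width, height).
So the minimum side is max(17, 13) = 17.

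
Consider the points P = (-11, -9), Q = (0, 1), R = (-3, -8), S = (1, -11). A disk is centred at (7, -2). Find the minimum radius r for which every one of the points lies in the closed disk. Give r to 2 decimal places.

19.31

The required radius is the distance from (7, -2) to the farthest point.
Squared distances: 373, 58, 136, 117.
Maximum is 373, attained at P.
r = √373 ≈ 19.31.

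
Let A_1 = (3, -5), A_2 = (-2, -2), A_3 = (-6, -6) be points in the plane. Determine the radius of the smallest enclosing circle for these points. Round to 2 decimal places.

4.53

Side lengths²: A_1A_2² = 34, A_1A_3² = 82, A_2A_3² = 32.
Since A_1A_3² = 82 ≥ 34 + 32 = 66, the angle opposite A_1A_3 is not acute, so the smallest enclosing circle has A_1A_3 as diameter.
Centre = midpoint of A_1A_3 = (-1.5, -5.5), r² = 82/4 = 20.5.
r = √(20.5) ≈ 4.53.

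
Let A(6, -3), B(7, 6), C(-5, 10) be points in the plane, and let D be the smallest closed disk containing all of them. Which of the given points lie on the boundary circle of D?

Side lengths²: AB² = 82, AC² = 290, BC² = 160.
Since AC² = 290 ≥ 160 + 82 = 242, the angle opposite AC is not acute, so the smallest enclosing circle has AC as diameter.
Centre = midpoint of AC = (0.5, 3.5), r² = 290/4 = 72.5.
The points at distance exactly r from the centre are A, C — 2 points.

A, C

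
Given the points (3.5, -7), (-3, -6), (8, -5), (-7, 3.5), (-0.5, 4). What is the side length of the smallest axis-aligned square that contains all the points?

The bounding box has width 15 and height 11.
An axis-aligned square enclosing the set must have side ≥ max(width, height).
So the minimum side is max(15, 11) = 15.

15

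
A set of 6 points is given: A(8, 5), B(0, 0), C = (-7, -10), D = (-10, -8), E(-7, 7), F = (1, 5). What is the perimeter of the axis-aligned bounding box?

70

Width = max x − min x = 8 − (-10) = 18.
Height = max y − min y = 7 − (-10) = 17.
Perimeter = 2(18 + 17) = 70.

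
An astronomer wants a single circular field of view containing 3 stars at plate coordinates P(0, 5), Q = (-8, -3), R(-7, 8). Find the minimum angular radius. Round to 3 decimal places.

Side lengths²: PQ² = 128, PR² = 58, QR² = 122.
Since PQ² = 128 < 122 + 58 = 180, the triangle is acute, so the smallest enclosing circle is the circumcircle.
Circumcentre = (-5.3, 2.3), r² = 35.38.
r = √(35.38) ≈ 5.948.

5.948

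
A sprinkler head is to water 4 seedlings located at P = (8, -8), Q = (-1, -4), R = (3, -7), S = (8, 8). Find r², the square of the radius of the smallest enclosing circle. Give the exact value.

By Welzl's lemma the MEC is supported by two points (diametrically opposite) or three points (on a circumcircle).
The minimum enclosing circle is determined by three boundary points: P, Q, S.
Their circumcentre is (37/6, 0) with r² = 2425/36.
The farthest remaining point R is at distance² 2125/36 ≤ 2425/36.

2425/36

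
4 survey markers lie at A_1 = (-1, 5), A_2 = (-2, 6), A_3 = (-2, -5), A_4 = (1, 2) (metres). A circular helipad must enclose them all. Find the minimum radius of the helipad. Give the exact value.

The minimum enclosing circle of a finite set is fixed by two of the points (as a diameter) or three (as a circumcircle).
The farthest pair is A_2–A_3 with squared distance 121. The circle on this segment as diameter has centre (-2, 0.5) and r² = 121/4 = 30.25.
Check A_1: distance² to centre = 21.25 ≤ 30.25, so it lies inside.
All remaining points lie in this disk, and no smaller disk contains both endpoints, so this is the minimum enclosing circle.
r = √(30.25) = 5.5.

5.5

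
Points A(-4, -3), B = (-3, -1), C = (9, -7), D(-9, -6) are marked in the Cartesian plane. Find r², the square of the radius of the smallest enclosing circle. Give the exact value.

81.25

A smallest enclosing disk is always determined by at most three of the input points on its boundary.
The farthest pair is C–D with squared distance 325. The circle on this segment as diameter has centre (0, -6.5) and r² = 325/4 = 81.25.
Check A: distance² to centre = 28.25 ≤ 81.25, so it lies inside.
All remaining points lie in this disk, and no smaller disk contains both endpoints, so this is the minimum enclosing circle.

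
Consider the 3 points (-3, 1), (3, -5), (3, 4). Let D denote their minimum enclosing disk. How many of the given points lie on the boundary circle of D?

3

Call the three points A, B, C in the order given.
Side lengths²: AB² = 72, AC² = 45, BC² = 81.
Since BC² = 81 < 72 + 45 = 117, the triangle is acute, so the smallest enclosing circle is the circumcircle.
Circumcentre = (1.5, -0.5), r² = 22.5.
The points at distance exactly r from the centre are (-3, 1), (3, -5), (3, 4) — 3 points.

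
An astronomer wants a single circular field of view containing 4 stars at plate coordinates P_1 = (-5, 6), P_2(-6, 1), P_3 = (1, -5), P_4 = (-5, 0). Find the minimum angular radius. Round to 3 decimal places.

6.265

The farthest pair is P_1–P_3 with squared distance 157. The circle on this segment as diameter has centre (-2, 0.5) and r² = 157/4 = 39.25.
Check P_2: distance² to centre = 16.25 ≤ 39.25, so it lies inside.
All remaining points lie in this disk, and no smaller disk contains both endpoints, so this is the minimum enclosing circle.
r = √(39.25) ≈ 6.265.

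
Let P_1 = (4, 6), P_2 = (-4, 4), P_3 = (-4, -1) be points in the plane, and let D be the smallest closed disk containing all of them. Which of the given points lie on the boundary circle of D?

P_1, P_3

Side lengths²: P_1P_2² = 68, P_1P_3² = 113, P_2P_3² = 25.
Since P_1P_3² = 113 ≥ 68 + 25 = 93, the angle opposite P_1P_3 is not acute, so the smallest enclosing circle has P_1P_3 as diameter.
Centre = midpoint of P_1P_3 = (0, 2.5), r² = 113/4 = 28.25.
The points at distance exactly r from the centre are P_1, P_3 — 2 points.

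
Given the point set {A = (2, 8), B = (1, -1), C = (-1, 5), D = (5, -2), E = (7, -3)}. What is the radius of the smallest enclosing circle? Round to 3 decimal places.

The farthest pair is A–E with squared distance 146. The circle on this segment as diameter has centre (4.5, 2.5) and r² = 146/4 = 36.5.
Check B: distance² to centre = 24.5 ≤ 36.5, so it lies inside.
All remaining points lie in this disk, and no smaller disk contains both endpoints, so this is the minimum enclosing circle.
r = √(36.5) ≈ 6.042.

6.042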